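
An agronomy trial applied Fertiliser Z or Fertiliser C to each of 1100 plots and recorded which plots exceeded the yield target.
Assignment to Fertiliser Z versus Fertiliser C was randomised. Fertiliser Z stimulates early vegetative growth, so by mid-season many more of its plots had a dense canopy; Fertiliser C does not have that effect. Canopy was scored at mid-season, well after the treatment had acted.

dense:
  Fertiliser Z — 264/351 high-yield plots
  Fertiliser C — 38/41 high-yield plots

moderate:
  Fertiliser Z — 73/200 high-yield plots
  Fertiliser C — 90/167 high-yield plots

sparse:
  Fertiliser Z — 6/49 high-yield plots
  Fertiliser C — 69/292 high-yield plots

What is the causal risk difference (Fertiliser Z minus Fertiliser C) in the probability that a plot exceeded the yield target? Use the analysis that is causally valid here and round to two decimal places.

Stratifying would compare fertilisers among plots the fertilisers themselves sorted into mid-season canopy groups — a form of selection on an intermediate. The unconditioned pooled rates give the total causal effect.
The causal difference is the pooled difference: 0.572 − 0.394 = +0.178.

+0.18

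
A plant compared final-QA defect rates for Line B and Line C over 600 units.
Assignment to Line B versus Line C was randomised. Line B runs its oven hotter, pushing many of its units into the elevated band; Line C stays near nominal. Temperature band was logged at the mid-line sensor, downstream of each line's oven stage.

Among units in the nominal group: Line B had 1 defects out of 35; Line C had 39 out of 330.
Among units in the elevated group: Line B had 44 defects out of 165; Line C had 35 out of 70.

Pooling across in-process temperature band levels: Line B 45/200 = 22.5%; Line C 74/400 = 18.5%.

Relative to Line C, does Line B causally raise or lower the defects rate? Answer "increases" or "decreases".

Line B is lower inside every in-process temperature band stratum but Line C is lower in aggregate. Whether to stratify depends on how in-process temperature band relates to the line.
In-process temperature band is downstream of the line. One should not condition on a consequence of treatment, so the overall rates are the right comparison.
Pooled: Line B 22.5% vs Line C 18.5%; Line C is lower overall.

increases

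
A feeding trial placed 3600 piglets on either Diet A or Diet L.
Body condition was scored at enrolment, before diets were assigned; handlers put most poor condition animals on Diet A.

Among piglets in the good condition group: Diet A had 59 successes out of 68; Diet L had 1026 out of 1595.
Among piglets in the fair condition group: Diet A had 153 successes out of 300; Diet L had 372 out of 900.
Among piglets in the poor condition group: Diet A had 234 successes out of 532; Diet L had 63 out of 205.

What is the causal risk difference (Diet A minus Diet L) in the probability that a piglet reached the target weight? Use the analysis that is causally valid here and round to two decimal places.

+0.16

Nothing the diet does changes starting body condition; the imbalance is an allocation artefact. With starting body condition also predicting the outcome, the pooled figure is confounded, and the within-stratum comparison is the causal one.
Adjusting over the population distribution of starting body condition: 0.462·(0.868−0.643) + 0.333·(0.510−0.413) + 0.205·(0.440−0.307) = +0.163.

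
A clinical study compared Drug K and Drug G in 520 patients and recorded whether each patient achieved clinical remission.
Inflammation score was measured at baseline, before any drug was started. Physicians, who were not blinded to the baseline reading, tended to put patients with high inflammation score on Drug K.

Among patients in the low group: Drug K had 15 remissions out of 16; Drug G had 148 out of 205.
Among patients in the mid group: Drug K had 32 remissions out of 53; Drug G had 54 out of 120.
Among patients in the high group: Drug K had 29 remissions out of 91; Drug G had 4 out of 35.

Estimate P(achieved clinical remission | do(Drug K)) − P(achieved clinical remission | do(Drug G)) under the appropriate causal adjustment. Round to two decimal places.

+0.19

The inflammation score-specific comparison favours Drug K throughout, but the pooled figures favour Drug G. The question is whether to condition on inflammation score.
The imbalance in inflammation score arose from how patients were allocated, not from anything the drug did; and inflammation score independently affects the outcome. The pooled gap is confounded — condition on inflammation score.
Adjusting over the population distribution of inflammation score: 0.425·(0.938−0.722) + 0.333·(0.604−0.450) + 0.242·(0.319−0.114) = +0.192.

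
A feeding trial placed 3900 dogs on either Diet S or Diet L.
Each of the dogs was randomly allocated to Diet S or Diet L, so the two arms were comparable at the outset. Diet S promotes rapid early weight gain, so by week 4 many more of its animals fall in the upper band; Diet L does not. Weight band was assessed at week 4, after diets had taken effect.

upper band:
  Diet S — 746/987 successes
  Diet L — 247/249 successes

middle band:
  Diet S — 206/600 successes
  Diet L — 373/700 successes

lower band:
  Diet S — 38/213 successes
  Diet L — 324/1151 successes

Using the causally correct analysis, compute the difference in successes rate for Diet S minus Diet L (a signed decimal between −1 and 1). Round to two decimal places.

+0.10

Week-4 weight band is recorded after the diet and is itself shifted by it — it sits on the causal path from diet to outcome. Conditioning on a mediator would strip out part of the effect we want; the pooled comparison gives the total causal effect.
The causal difference is the pooled difference: 0.550 − 0.450 = +0.100.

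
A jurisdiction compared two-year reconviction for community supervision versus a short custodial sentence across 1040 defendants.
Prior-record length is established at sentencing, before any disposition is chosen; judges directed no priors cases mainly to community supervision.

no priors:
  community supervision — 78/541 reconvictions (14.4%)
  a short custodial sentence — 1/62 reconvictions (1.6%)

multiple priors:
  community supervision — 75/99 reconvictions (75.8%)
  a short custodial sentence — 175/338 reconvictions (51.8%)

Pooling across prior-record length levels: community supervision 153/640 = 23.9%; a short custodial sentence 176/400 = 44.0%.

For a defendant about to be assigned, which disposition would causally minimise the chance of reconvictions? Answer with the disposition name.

a short custodial sentence

a short custodial sentence is lower inside every prior-record length stratum but community supervision is lower in aggregate. Whether to stratify depends on how prior-record length relates to the disposition.
Nothing the disposition does changes prior-record length; the imbalance is an allocation artefact. With prior-record length also predicting the outcome, the pooled figure is confounded, and the within-stratum comparison is the causal one.
Within each level — no priors: 14.4% vs 1.6%; multiple priors: 75.8% vs 51.8% — a short custodial sentence is lower every time.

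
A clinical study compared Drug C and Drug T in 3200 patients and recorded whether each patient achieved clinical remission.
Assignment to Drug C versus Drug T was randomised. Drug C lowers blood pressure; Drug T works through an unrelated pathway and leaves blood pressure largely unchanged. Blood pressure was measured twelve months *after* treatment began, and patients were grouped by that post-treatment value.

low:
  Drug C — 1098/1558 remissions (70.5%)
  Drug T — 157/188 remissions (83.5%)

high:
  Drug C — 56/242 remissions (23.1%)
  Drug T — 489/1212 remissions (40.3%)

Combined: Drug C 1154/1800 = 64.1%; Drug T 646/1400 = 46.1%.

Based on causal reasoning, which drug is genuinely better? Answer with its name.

Blood pressure is downstream of the drug. One should not condition on a consequence of treatment, so the overall rates are the right comparison.
Pooled: Drug C 64.1% vs Drug T 46.1%; Drug C is higher overall.

Drug C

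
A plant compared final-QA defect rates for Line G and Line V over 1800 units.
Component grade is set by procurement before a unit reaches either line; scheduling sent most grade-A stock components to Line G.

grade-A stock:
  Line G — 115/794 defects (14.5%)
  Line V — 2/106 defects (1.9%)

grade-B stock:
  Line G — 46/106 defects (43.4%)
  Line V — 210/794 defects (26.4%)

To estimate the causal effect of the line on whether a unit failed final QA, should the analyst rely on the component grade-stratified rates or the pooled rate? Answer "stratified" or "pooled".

stratified

Component grade satisfies the back-door criterion: it is not a descendant of the line, and it blocks the spurious path from line to outcome. Adjusting for it (i.e., using the within-component grade rates) gives the causal effect.
Within each level — grade-A stock: 14.5% vs 1.9%; grade-B stock: 43.4% vs 26.4% — Line V is lower every time.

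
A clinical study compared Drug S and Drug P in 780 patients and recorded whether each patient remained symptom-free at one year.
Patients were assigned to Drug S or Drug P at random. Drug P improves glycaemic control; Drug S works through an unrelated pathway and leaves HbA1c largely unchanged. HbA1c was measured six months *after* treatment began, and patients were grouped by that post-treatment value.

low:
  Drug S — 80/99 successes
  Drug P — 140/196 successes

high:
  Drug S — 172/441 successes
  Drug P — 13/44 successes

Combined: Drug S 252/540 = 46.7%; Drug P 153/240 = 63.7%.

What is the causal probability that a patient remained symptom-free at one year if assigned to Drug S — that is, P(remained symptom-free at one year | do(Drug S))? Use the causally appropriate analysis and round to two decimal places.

0.47

Drug S is higher inside every HbA1c stratum but Drug P is higher in aggregate. Whether to stratify depends on how HbA1c relates to the drug.
HbA1c lies on the pathway drug → HbA1c → outcome, so adjusting for it blocks the indirect effect. For the total causal effect of drug, use the unadjusted pooled rates.
So P(outcome | do(Drug S)) is just the pooled rate for Drug S: 252/540 = 0.467.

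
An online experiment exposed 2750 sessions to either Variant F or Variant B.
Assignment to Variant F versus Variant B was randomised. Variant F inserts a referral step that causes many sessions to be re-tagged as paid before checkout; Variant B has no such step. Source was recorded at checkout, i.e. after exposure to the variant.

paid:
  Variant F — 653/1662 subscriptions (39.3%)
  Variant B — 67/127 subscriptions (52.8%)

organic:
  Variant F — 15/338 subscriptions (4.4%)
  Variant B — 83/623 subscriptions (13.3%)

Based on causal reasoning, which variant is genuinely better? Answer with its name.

Variant F

Within every traffic source level Variant B has the higher rate, yet pooled Variant F does — Simpson's reversal.
Traffic source is downstream of the variant. One should not condition on a consequence of treatment, so the overall rates are the right comparison.
Pooled: Variant F 33.4% vs Variant B 20.0%; Variant F is higher overall.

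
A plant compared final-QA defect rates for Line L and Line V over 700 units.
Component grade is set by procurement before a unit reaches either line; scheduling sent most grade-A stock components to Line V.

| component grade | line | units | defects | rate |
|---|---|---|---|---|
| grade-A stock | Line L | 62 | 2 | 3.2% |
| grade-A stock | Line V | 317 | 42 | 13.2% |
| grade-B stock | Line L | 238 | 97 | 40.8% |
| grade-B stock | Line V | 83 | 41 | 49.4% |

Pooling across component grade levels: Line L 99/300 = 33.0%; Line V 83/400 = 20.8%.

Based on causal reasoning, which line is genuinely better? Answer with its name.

The stratified and pooled comparisons disagree (Line L wins within each component grade; Line V wins overall), so the answer turns on the causal role of component grade.
Since component grade is a pre-existing factor (not a product of the line) and it affects the outcome on its own, it is a confounder. The stratified rates, not the pooled rate, identify the causal effect.
Within each level — grade-A stock: 3.2% vs 13.2%; grade-B stock: 40.8% vs 49.4% — Line L is lower every time.

Line L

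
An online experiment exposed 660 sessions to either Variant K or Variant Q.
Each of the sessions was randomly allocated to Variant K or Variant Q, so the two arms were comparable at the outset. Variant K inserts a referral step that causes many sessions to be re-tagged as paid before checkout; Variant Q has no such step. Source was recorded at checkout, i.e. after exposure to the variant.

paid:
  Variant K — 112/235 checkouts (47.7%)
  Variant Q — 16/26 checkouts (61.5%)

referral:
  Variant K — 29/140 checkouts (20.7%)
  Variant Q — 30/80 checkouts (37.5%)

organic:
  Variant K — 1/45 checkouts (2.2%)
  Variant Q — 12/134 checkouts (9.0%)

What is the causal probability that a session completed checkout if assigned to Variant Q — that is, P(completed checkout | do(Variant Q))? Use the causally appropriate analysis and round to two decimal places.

0.24

The traffic source-specific comparison favours Variant Q throughout, but the pooled figures favour Variant K. The question is whether to condition on traffic source.
Traffic source here is a post-treatment variable shaped by the variant; conditioning on it would introduce bias rather than remove it. The overall comparison is the causal one.
So P(outcome | do(Variant Q)) is just the pooled rate for Variant Q: 58/240 = 0.242.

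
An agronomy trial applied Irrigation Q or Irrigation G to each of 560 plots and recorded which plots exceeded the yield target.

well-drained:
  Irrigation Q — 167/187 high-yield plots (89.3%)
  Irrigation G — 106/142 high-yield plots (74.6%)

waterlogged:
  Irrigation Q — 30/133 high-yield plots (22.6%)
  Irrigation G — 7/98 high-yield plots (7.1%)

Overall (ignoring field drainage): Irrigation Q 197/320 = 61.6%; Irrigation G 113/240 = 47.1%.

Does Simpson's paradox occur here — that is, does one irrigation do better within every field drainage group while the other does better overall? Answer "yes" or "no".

no

Within each field drainage level (well-drained 89.3% vs 74.6%; waterlogged 22.6% vs 7.1%), Irrigation Q has the higher rate every time. Pooled: 61.6% vs 47.1% — Irrigation Q has the higher rate overall. They agree.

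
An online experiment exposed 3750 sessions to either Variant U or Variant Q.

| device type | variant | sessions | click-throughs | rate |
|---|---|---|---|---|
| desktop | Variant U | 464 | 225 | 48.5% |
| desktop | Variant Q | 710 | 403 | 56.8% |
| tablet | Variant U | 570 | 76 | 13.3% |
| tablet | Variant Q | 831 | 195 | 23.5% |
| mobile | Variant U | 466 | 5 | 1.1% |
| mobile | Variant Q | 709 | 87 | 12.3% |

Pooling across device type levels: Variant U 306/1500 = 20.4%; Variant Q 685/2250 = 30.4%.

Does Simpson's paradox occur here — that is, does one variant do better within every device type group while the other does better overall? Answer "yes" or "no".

Within each device type level (desktop 48.5% vs 56.8%; tablet 13.3% vs 23.5%; mobile 1.1% vs 12.3%), Variant Q has the higher rate every time. Pooled: 20.4% vs 30.4% — Variant Q has the higher rate overall. They agree.

no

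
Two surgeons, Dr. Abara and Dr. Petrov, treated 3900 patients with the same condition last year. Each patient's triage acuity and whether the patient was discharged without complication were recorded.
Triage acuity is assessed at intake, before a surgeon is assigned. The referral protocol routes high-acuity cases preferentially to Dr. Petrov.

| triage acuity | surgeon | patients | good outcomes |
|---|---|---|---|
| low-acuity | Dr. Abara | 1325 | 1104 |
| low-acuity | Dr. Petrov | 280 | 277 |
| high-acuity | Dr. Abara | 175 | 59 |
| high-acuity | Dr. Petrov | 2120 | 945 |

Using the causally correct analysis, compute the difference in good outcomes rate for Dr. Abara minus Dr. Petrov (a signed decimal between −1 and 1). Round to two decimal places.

-0.13

The stratified and pooled comparisons disagree (Dr. Petrov wins within each triage acuity; Dr. Abara wins overall), so the answer turns on the causal role of triage acuity.
Here triage acuity is a common cause — it drives both which surgeon a case falls under and the outcome. The crude comparison mixes populations; the stratum-specific rates are the causally relevant ones.
Adjusting over the population distribution of triage acuity: 0.412·(0.833−0.989) + 0.588·(0.337−0.446) = -0.128.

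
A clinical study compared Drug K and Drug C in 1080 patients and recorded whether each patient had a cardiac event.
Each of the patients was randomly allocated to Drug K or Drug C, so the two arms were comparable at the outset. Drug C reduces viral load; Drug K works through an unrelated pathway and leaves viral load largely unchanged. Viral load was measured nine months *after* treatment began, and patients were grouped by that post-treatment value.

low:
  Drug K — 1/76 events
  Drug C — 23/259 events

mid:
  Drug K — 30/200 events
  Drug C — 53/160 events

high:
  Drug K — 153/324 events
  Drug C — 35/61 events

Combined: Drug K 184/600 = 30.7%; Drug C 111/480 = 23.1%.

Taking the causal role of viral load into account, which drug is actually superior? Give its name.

Drug C

Within every viral load level Drug K has the lower rate, yet pooled Drug C does — Simpson's reversal.
Viral load lies on the pathway drug → viral load → outcome, so adjusting for it blocks the indirect effect. For the total causal effect of drug, use the unadjusted pooled rates.
Pooled: Drug K 30.7% vs Drug C 23.1%; Drug C is lower overall.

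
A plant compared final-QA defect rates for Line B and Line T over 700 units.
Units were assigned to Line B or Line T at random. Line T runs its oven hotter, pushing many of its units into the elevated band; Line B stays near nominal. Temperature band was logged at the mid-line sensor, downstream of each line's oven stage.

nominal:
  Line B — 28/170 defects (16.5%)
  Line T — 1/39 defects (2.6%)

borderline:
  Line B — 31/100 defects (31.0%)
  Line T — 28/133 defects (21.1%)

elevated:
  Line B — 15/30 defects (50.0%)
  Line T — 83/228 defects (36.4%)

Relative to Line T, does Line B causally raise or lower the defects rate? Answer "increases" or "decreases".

Within every in-process temperature band level Line T has the lower rate, yet pooled Line B does — Simpson's reversal.
In-process temperature band here is a post-treatment variable shaped by the line; conditioning on it would introduce bias rather than remove it. The overall comparison is the causal one.
Pooled: Line B 24.7% vs Line T 28.0%; Line B is lower overall.

decreases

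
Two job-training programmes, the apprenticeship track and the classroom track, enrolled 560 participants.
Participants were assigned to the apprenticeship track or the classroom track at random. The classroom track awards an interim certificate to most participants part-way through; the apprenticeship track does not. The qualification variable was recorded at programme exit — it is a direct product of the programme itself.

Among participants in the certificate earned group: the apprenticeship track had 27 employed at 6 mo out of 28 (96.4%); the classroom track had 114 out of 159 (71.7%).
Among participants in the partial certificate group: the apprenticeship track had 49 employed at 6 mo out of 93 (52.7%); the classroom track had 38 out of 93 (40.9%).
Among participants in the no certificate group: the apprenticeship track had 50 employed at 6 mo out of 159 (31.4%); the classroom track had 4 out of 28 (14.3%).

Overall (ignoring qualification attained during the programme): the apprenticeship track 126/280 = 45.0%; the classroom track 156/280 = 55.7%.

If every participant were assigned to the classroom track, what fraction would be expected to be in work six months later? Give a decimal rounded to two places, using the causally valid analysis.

Within every qualification attained during the programme level the apprenticeship track has the higher rate, yet pooled the classroom track does — Simpson's reversal.
Qualification attained during the programme here is a post-treatment variable shaped by the programme; conditioning on it would introduce bias rather than remove it. The overall comparison is the causal one.
So P(outcome | do(the classroom track)) is just the pooled rate for the classroom track: 156/280 = 0.557.

0.56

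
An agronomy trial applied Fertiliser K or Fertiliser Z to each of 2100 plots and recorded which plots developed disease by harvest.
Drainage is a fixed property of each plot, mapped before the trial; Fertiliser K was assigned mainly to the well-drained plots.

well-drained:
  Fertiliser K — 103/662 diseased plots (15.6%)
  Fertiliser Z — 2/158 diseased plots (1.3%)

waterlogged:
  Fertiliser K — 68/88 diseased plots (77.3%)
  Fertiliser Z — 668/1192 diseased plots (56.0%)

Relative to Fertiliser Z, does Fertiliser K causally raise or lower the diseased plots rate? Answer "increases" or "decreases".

increases

Within every field drainage level Fertiliser Z has the lower rate, yet pooled Fertiliser K does — Simpson's reversal.
Since field drainage is a pre-existing factor (not a product of the fertiliser) and it affects the outcome on its own, it is a confounder. The stratified rates, not the pooled rate, identify the causal effect.
Within each level — well-drained: 15.6% vs 1.3%; waterlogged: 77.3% vs 56.0% — Fertiliser Z is lower every time.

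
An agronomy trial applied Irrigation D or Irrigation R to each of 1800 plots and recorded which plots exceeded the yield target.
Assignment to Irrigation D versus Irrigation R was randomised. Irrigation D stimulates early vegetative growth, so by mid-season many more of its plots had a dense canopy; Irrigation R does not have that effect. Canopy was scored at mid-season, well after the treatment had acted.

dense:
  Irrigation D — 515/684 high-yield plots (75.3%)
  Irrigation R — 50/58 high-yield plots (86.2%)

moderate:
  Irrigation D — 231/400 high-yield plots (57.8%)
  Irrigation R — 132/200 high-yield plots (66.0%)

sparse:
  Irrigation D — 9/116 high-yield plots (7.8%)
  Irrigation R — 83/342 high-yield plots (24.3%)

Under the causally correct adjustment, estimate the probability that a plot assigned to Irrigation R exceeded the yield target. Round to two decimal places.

Mid-season canopy here is a post-treatment variable shaped by the irrigation; conditioning on it would introduce bias rather than remove it. The overall comparison is the causal one.
So P(outcome | do(Irrigation R)) is just the pooled rate for Irrigation R: 265/600 = 0.442.

0.44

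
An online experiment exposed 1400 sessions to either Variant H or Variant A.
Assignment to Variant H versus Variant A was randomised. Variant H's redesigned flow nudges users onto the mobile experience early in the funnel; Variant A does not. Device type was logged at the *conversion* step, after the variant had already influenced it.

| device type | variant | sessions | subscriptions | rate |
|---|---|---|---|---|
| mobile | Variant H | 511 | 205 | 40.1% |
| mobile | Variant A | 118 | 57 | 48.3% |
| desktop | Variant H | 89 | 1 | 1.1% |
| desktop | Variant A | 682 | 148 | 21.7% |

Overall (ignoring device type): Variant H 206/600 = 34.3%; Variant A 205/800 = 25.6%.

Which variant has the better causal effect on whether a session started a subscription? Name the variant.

Variant H

The distribution of device type is itself part of what the variant does — it is an intermediate outcome. Holding it fixed would remove that part of the effect; the total effect is the pooled difference.
Pooled: Variant H 34.3% vs Variant A 25.6%; Variant H is higher overall.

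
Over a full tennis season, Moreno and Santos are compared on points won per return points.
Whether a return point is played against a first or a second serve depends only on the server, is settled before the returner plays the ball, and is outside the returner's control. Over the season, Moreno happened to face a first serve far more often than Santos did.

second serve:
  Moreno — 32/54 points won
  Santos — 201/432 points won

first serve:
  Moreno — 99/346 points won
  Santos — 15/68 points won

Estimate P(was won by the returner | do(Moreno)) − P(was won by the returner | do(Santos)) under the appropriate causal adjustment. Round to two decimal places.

Serve type is set before the player has any effect — it is not caused by the player — and it independently drives the outcome. That makes it a confounder, so the causal comparison is within serve type levels.
Adjusting over the population distribution of serve type: 0.540·(0.593−0.465) + 0.460·(0.286−0.221) = +0.099.

+0.10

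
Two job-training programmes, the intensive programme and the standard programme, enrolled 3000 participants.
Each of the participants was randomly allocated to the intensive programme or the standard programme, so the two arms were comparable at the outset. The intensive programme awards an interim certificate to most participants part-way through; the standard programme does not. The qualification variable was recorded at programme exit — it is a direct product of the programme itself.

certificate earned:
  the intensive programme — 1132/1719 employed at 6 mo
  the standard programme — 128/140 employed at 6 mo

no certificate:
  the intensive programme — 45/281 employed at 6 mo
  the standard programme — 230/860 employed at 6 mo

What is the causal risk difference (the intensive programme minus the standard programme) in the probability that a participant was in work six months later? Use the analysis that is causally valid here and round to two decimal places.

the standard programme is higher inside every qualification attained during the programme stratum but the intensive programme is higher in aggregate. Whether to stratify depends on how qualification attained during the programme relates to the programme.
Qualification attained during the programme is downstream of the programme. One should not condition on a consequence of treatment, so the overall rates are the right comparison.
The causal difference is the pooled difference: 0.589 − 0.358 = +0.231.

+0.23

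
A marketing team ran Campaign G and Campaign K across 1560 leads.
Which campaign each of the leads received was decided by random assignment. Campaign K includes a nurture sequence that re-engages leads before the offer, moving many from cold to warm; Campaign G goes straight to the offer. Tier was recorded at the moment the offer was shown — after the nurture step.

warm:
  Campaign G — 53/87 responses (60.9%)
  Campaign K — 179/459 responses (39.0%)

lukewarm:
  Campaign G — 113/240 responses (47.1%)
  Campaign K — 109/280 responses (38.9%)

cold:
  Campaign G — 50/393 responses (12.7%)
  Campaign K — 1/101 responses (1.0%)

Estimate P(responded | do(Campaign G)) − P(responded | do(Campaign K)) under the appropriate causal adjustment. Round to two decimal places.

-0.04

Engagement tier is recorded after the campaign and is itself shifted by it — it sits on the causal path from campaign to outcome. Conditioning on a mediator would strip out part of the effect we want; the pooled comparison gives the total causal effect.
The causal difference is the pooled difference: 0.300 − 0.344 = -0.044.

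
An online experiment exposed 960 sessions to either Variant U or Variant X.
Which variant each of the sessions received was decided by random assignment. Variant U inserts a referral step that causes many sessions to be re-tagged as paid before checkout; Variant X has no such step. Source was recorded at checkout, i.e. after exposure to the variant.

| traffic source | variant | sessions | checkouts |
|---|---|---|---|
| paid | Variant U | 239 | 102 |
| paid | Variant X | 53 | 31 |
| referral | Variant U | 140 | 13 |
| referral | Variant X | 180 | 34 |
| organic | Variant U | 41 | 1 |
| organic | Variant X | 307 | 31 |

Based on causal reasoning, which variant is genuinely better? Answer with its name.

Variant X is higher inside every traffic source stratum but Variant U is higher in aggregate. Whether to stratify depends on how traffic source relates to the variant.
Traffic source here is a post-treatment variable shaped by the variant; conditioning on it would introduce bias rather than remove it. The overall comparison is the causal one.
Pooled: Variant U 27.6% vs Variant X 17.8%; Variant U is higher overall.

Variant U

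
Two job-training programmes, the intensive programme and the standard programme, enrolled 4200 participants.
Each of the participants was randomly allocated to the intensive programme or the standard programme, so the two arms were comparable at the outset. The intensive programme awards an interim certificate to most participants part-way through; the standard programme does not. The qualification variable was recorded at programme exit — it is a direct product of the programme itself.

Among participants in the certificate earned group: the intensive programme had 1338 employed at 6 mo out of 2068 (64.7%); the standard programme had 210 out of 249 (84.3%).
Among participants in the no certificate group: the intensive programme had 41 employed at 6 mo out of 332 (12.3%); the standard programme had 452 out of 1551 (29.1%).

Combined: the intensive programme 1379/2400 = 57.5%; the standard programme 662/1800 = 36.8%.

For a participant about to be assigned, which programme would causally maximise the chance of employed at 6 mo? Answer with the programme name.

the intensive programme

Qualification attained during the programme lies on the pathway programme → qualification attained during the programme → outcome, so adjusting for it blocks the indirect effect. For the total causal effect of programme, use the unadjusted pooled rates.
Pooled: the intensive programme 57.5% vs the standard programme 36.8%; the intensive programme is higher overall.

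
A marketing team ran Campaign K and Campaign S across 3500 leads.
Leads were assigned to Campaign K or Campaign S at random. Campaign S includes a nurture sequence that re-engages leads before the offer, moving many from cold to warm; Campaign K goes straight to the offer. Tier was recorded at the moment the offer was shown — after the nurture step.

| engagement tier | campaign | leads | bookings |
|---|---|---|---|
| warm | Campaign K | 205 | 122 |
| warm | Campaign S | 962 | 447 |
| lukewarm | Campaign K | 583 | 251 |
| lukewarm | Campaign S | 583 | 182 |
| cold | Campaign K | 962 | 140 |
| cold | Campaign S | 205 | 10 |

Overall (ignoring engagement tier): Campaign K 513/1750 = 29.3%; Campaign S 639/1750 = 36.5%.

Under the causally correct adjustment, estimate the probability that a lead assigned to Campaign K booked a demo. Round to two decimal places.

Stratifying would compare campaigns among leads the campaigns themselves sorted into engagement tier groups — a form of selection on an intermediate. The unconditioned pooled rates give the total causal effect.
So P(outcome | do(Campaign K)) is just the pooled rate for Campaign K: 513/1750 = 0.293.

0.29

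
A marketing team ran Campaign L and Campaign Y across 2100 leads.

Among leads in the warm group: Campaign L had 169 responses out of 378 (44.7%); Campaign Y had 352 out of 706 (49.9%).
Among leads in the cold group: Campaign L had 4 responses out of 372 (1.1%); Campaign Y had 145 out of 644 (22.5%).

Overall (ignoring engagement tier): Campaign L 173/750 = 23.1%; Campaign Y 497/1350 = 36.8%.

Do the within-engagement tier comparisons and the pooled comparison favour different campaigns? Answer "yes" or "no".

Within each engagement tier level (warm 44.7% vs 49.9%; cold 1.1% vs 22.5%), Campaign Y has the higher rate every time. Pooled: 23.1% vs 36.8% — Campaign Y has the higher rate overall. They agree.

no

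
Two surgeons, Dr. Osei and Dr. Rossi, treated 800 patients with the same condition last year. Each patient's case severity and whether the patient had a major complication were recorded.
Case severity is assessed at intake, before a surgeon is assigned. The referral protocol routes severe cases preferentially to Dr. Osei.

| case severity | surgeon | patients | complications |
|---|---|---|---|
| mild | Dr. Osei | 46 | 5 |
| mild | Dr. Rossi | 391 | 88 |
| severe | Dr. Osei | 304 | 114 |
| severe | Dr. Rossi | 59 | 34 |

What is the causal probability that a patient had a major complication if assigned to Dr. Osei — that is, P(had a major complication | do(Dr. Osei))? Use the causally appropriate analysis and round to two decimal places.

0.23

Since case severity is a pre-existing factor (not a product of the surgeon) and it affects the outcome on its own, it is a confounder. The stratified rates, not the pooled rate, identify the causal effect.
Standardising Dr. Osei to the population case severity mix: 0.546·5/46 + 0.454·114/304 = 0.230.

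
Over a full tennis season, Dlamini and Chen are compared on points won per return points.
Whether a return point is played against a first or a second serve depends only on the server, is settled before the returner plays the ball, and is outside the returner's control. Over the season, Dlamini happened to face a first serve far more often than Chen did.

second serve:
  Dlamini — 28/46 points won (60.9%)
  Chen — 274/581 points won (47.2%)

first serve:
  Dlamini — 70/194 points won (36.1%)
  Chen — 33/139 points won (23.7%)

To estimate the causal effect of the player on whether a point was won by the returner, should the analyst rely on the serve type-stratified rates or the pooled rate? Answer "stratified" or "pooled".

Serve type differs across players for reasons unrelated to any effect of the player itself, and it separately predicts the outcome — a classic confounder. We must compare within serve type levels.
Within each level — second serve: 60.9% vs 47.2%; first serve: 36.1% vs 23.7% — Dlamini is higher every time.

stratified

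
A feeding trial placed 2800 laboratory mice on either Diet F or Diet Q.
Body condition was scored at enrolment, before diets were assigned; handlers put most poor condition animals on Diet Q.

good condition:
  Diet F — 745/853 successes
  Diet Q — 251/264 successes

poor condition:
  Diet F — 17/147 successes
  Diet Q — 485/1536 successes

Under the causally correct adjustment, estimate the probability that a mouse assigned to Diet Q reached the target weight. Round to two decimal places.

The starting body condition-specific comparison favours Diet Q throughout, but the pooled figures favour Diet F. The question is whether to condition on starting body condition.
The imbalance in starting body condition arose from how laboratory mice were allocated, not from anything the diet did; and starting body condition independently affects the outcome. The pooled gap is confounded — condition on starting body condition.
Standardising Diet Q to the population starting body condition mix: 0.399·251/264 + 0.601·485/1536 = 0.569.

0.57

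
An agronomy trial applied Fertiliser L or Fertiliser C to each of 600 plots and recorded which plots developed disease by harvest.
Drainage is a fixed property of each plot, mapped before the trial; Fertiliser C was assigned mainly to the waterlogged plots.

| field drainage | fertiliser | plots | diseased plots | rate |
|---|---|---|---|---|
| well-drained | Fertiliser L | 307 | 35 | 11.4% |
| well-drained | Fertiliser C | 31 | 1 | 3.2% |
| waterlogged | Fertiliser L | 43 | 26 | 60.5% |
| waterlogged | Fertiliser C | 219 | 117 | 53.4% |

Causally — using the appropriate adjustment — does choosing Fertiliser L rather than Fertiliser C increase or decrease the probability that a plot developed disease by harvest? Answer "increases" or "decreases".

increases

Since field drainage is a pre-existing factor (not a product of the fertiliser) and it affects the outcome on its own, it is a confounder. The stratified rates, not the pooled rate, identify the causal effect.
Within each level — well-drained: 11.4% vs 3.2%; waterlogged: 60.5% vs 53.4% — Fertiliser C is lower every time.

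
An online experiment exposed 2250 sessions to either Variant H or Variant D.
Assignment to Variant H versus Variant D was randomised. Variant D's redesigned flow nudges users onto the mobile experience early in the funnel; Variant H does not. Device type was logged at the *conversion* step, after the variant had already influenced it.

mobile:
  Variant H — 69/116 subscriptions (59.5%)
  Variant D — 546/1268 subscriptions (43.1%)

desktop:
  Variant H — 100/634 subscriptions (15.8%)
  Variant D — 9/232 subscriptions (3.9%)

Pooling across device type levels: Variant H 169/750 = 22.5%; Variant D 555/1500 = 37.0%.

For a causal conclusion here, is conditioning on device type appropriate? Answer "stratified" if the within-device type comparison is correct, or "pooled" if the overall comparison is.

pooled

The stratified and pooled comparisons disagree (Variant H wins within each device type; Variant D wins overall), so the answer turns on the causal role of device type.
Stratifying would compare variants among sessions the variants themselves sorted into device type groups — a form of selection on an intermediate. The unconditioned pooled rates give the total causal effect.
Pooled: Variant H 22.5% vs Variant D 37.0%; Variant D is higher overall.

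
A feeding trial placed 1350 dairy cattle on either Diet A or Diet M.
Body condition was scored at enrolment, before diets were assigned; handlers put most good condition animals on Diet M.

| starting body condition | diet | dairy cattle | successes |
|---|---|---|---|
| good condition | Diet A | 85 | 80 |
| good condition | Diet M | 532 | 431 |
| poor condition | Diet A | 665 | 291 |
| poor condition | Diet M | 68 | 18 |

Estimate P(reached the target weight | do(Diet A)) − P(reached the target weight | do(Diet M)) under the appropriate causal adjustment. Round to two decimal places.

+0.15

Diet A is higher inside every starting body condition stratum but Diet M is higher in aggregate. Whether to stratify depends on how starting body condition relates to the diet.
Starting body condition is set before the diet has any effect — it is not caused by the diet — and it independently drives the outcome. That makes it a confounder, so the causal comparison is within starting body condition levels.
Adjusting over the population distribution of starting body condition: 0.457·(0.941−0.810) + 0.543·(0.438−0.265) = +0.154.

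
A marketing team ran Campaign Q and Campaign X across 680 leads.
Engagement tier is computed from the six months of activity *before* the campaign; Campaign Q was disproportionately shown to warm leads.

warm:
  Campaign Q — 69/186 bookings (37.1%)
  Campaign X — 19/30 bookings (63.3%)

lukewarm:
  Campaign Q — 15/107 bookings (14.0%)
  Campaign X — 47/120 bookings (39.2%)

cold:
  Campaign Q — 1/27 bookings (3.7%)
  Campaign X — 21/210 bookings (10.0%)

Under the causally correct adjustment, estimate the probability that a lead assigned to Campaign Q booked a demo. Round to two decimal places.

Within every engagement tier level Campaign X has the higher rate, yet pooled Campaign Q does — Simpson's reversal.
Engagement tier differs across campaigns for reasons unrelated to any effect of the campaign itself, and it separately predicts the outcome — a classic confounder. We must compare within engagement tier levels.
Standardising Campaign Q to the population engagement tier mix: 0.318·69/186 + 0.334·15/107 + 0.349·1/27 = 0.178.

0.18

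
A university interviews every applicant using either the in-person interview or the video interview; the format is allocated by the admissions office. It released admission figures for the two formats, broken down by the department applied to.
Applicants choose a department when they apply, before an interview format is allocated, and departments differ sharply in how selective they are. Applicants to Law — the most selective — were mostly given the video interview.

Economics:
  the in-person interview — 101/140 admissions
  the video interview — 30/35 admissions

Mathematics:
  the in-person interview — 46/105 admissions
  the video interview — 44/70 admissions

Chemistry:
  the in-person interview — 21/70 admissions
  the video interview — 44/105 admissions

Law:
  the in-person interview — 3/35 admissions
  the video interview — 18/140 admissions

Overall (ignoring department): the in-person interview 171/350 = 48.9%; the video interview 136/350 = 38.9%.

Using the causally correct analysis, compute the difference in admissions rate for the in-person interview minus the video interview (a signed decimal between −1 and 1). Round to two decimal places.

Department differs across interview formats for reasons unrelated to any effect of the interview format itself, and it separately predicts the outcome — a classic confounder. We must compare within department levels.
Adjusting over the population distribution of department: 0.250·(0.721−0.857) + 0.250·(0.438−0.629) + 0.250·(0.300−0.419) + 0.250·(0.086−0.129) = -0.122.

-0.12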